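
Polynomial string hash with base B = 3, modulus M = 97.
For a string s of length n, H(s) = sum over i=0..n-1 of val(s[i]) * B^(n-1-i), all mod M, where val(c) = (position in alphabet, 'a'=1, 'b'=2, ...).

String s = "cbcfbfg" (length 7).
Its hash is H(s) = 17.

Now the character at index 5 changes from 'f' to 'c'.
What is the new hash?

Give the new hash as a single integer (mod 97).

val('f') = 6, val('c') = 3
Position k = 5, exponent = n-1-k = 1
B^1 mod M = 3^1 mod 97 = 3
Delta = (3 - 6) * 3 mod 97 = 88
New hash = (17 + 88) mod 97 = 8

Answer: 8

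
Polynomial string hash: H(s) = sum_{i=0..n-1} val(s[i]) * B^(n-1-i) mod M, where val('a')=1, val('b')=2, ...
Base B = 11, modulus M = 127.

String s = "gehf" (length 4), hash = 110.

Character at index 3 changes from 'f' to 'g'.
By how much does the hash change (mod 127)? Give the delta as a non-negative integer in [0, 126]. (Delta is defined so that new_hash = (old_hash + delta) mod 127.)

Delta formula: (val(new) - val(old)) * B^(n-1-k) mod M
  val('g') - val('f') = 7 - 6 = 1
  B^(n-1-k) = 11^0 mod 127 = 1
  Delta = 1 * 1 mod 127 = 1

Answer: 1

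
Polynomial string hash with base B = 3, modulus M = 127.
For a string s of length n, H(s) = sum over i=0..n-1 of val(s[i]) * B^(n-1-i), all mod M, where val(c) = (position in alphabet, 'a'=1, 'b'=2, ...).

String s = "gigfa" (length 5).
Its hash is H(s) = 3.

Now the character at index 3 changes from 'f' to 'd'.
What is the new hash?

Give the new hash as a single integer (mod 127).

val('f') = 6, val('d') = 4
Position k = 3, exponent = n-1-k = 1
B^1 mod M = 3^1 mod 127 = 3
Delta = (4 - 6) * 3 mod 127 = 121
New hash = (3 + 121) mod 127 = 124

Answer: 124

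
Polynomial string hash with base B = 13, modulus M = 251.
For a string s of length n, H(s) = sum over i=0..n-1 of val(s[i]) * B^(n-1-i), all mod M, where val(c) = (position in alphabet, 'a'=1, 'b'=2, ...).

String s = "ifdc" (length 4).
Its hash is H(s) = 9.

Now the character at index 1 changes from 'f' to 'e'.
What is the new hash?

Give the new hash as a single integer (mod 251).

Answer: 91

Derivation:
val('f') = 6, val('e') = 5
Position k = 1, exponent = n-1-k = 2
B^2 mod M = 13^2 mod 251 = 169
Delta = (5 - 6) * 169 mod 251 = 82
New hash = (9 + 82) mod 251 = 91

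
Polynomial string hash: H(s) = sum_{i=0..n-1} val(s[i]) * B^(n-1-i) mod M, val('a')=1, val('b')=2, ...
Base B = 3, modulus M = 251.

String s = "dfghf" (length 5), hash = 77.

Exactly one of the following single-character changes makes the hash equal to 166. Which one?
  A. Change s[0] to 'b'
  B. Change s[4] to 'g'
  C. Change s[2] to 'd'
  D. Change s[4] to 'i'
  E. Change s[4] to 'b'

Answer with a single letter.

Answer: A

Derivation:
Option A: s[0]='d'->'b', delta=(2-4)*3^4 mod 251 = 89, hash=77+89 mod 251 = 166 <-- target
Option B: s[4]='f'->'g', delta=(7-6)*3^0 mod 251 = 1, hash=77+1 mod 251 = 78
Option C: s[2]='g'->'d', delta=(4-7)*3^2 mod 251 = 224, hash=77+224 mod 251 = 50
Option D: s[4]='f'->'i', delta=(9-6)*3^0 mod 251 = 3, hash=77+3 mod 251 = 80
Option E: s[4]='f'->'b', delta=(2-6)*3^0 mod 251 = 247, hash=77+247 mod 251 = 73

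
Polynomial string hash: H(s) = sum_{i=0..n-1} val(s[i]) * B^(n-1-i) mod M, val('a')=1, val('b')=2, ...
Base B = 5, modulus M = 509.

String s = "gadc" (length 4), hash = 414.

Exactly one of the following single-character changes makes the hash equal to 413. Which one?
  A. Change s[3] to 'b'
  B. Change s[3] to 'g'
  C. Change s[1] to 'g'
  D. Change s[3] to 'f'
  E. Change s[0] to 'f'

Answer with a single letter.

Option A: s[3]='c'->'b', delta=(2-3)*5^0 mod 509 = 508, hash=414+508 mod 509 = 413 <-- target
Option B: s[3]='c'->'g', delta=(7-3)*5^0 mod 509 = 4, hash=414+4 mod 509 = 418
Option C: s[1]='a'->'g', delta=(7-1)*5^2 mod 509 = 150, hash=414+150 mod 509 = 55
Option D: s[3]='c'->'f', delta=(6-3)*5^0 mod 509 = 3, hash=414+3 mod 509 = 417
Option E: s[0]='g'->'f', delta=(6-7)*5^3 mod 509 = 384, hash=414+384 mod 509 = 289

Answer: A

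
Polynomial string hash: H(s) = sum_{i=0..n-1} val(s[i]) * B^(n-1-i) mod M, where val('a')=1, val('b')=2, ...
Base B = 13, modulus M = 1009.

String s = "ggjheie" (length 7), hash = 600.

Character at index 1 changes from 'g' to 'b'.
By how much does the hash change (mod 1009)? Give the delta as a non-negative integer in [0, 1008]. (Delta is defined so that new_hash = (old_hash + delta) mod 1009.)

Delta formula: (val(new) - val(old)) * B^(n-1-k) mod M
  val('b') - val('g') = 2 - 7 = -5
  B^(n-1-k) = 13^5 mod 1009 = 990
  Delta = -5 * 990 mod 1009 = 95

Answer: 95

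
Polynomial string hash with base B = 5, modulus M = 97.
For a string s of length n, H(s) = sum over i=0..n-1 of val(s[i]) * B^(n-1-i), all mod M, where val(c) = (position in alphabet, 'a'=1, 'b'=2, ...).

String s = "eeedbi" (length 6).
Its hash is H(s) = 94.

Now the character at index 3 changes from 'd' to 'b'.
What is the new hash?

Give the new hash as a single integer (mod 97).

Answer: 44

Derivation:
val('d') = 4, val('b') = 2
Position k = 3, exponent = n-1-k = 2
B^2 mod M = 5^2 mod 97 = 25
Delta = (2 - 4) * 25 mod 97 = 47
New hash = (94 + 47) mod 97 = 44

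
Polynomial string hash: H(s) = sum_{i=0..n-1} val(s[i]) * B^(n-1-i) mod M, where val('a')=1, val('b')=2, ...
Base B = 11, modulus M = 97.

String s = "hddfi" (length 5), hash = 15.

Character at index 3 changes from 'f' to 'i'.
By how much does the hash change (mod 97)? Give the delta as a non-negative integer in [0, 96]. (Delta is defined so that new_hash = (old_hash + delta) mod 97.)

Answer: 33

Derivation:
Delta formula: (val(new) - val(old)) * B^(n-1-k) mod M
  val('i') - val('f') = 9 - 6 = 3
  B^(n-1-k) = 11^1 mod 97 = 11
  Delta = 3 * 11 mod 97 = 33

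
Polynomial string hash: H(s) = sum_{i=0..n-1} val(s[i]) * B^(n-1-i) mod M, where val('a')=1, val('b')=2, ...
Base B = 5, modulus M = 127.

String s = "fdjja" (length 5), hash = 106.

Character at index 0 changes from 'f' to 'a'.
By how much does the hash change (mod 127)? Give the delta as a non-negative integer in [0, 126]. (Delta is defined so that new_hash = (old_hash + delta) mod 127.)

Delta formula: (val(new) - val(old)) * B^(n-1-k) mod M
  val('a') - val('f') = 1 - 6 = -5
  B^(n-1-k) = 5^4 mod 127 = 117
  Delta = -5 * 117 mod 127 = 50

Answer: 50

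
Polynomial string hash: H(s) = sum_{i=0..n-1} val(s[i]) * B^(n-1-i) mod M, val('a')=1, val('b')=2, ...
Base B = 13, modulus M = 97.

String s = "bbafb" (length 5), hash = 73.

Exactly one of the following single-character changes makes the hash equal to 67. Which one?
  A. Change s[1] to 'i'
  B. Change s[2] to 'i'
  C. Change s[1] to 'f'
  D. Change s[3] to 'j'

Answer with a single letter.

Answer: B

Derivation:
Option A: s[1]='b'->'i', delta=(9-2)*13^3 mod 97 = 53, hash=73+53 mod 97 = 29
Option B: s[2]='a'->'i', delta=(9-1)*13^2 mod 97 = 91, hash=73+91 mod 97 = 67 <-- target
Option C: s[1]='b'->'f', delta=(6-2)*13^3 mod 97 = 58, hash=73+58 mod 97 = 34
Option D: s[3]='f'->'j', delta=(10-6)*13^1 mod 97 = 52, hash=73+52 mod 97 = 28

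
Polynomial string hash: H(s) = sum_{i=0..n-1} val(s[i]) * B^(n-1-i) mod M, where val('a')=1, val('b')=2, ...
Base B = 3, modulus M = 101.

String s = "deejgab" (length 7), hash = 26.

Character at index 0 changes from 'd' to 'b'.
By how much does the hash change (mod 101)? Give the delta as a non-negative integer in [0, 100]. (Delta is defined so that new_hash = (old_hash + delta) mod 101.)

Delta formula: (val(new) - val(old)) * B^(n-1-k) mod M
  val('b') - val('d') = 2 - 4 = -2
  B^(n-1-k) = 3^6 mod 101 = 22
  Delta = -2 * 22 mod 101 = 57

Answer: 57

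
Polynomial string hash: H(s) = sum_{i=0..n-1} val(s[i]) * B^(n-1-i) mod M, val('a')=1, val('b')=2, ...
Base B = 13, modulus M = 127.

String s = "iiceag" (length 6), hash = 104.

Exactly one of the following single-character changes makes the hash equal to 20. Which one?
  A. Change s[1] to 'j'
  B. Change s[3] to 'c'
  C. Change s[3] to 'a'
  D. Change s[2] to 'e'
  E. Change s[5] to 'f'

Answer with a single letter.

Answer: B

Derivation:
Option A: s[1]='i'->'j', delta=(10-9)*13^4 mod 127 = 113, hash=104+113 mod 127 = 90
Option B: s[3]='e'->'c', delta=(3-5)*13^2 mod 127 = 43, hash=104+43 mod 127 = 20 <-- target
Option C: s[3]='e'->'a', delta=(1-5)*13^2 mod 127 = 86, hash=104+86 mod 127 = 63
Option D: s[2]='c'->'e', delta=(5-3)*13^3 mod 127 = 76, hash=104+76 mod 127 = 53
Option E: s[5]='g'->'f', delta=(6-7)*13^0 mod 127 = 126, hash=104+126 mod 127 = 103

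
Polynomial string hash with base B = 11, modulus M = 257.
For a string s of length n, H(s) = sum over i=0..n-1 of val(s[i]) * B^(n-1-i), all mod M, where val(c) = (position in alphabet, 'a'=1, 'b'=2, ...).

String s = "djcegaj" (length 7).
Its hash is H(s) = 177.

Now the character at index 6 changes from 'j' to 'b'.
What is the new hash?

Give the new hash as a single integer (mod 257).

Answer: 169

Derivation:
val('j') = 10, val('b') = 2
Position k = 6, exponent = n-1-k = 0
B^0 mod M = 11^0 mod 257 = 1
Delta = (2 - 10) * 1 mod 257 = 249
New hash = (177 + 249) mod 257 = 169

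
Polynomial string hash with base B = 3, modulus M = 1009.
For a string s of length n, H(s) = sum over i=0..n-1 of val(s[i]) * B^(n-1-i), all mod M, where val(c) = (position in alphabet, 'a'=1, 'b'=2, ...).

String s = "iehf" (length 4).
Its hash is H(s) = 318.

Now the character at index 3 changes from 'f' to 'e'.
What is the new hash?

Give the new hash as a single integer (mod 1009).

Answer: 317

Derivation:
val('f') = 6, val('e') = 5
Position k = 3, exponent = n-1-k = 0
B^0 mod M = 3^0 mod 1009 = 1
Delta = (5 - 6) * 1 mod 1009 = 1008
New hash = (318 + 1008) mod 1009 = 317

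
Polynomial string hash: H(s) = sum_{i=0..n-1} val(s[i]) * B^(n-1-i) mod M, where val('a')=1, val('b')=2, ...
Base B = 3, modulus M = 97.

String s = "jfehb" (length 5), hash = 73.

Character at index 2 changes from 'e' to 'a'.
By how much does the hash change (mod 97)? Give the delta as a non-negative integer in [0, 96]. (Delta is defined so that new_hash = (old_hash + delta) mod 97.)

Delta formula: (val(new) - val(old)) * B^(n-1-k) mod M
  val('a') - val('e') = 1 - 5 = -4
  B^(n-1-k) = 3^2 mod 97 = 9
  Delta = -4 * 9 mod 97 = 61

Answer: 61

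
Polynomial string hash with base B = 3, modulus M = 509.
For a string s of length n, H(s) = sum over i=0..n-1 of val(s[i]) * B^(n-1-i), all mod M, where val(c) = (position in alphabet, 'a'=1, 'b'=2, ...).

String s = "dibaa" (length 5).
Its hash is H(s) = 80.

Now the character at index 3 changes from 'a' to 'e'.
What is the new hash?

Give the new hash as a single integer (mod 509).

Answer: 92

Derivation:
val('a') = 1, val('e') = 5
Position k = 3, exponent = n-1-k = 1
B^1 mod M = 3^1 mod 509 = 3
Delta = (5 - 1) * 3 mod 509 = 12
New hash = (80 + 12) mod 509 = 92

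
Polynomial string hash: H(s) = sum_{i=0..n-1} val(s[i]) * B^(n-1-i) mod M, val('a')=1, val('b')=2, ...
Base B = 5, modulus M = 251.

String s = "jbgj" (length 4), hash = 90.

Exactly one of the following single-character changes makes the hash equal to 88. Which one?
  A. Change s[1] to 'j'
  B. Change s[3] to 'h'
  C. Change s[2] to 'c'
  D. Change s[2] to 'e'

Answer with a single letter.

Option A: s[1]='b'->'j', delta=(10-2)*5^2 mod 251 = 200, hash=90+200 mod 251 = 39
Option B: s[3]='j'->'h', delta=(8-10)*5^0 mod 251 = 249, hash=90+249 mod 251 = 88 <-- target
Option C: s[2]='g'->'c', delta=(3-7)*5^1 mod 251 = 231, hash=90+231 mod 251 = 70
Option D: s[2]='g'->'e', delta=(5-7)*5^1 mod 251 = 241, hash=90+241 mod 251 = 80

Answer: B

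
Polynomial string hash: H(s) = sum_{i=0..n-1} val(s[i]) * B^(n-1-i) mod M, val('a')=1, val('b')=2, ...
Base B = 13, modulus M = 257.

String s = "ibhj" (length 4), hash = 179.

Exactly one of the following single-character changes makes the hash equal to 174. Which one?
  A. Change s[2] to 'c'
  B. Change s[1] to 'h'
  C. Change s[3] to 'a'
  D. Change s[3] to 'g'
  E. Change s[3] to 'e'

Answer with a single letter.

Answer: E

Derivation:
Option A: s[2]='h'->'c', delta=(3-8)*13^1 mod 257 = 192, hash=179+192 mod 257 = 114
Option B: s[1]='b'->'h', delta=(8-2)*13^2 mod 257 = 243, hash=179+243 mod 257 = 165
Option C: s[3]='j'->'a', delta=(1-10)*13^0 mod 257 = 248, hash=179+248 mod 257 = 170
Option D: s[3]='j'->'g', delta=(7-10)*13^0 mod 257 = 254, hash=179+254 mod 257 = 176
Option E: s[3]='j'->'e', delta=(5-10)*13^0 mod 257 = 252, hash=179+252 mod 257 = 174 <-- target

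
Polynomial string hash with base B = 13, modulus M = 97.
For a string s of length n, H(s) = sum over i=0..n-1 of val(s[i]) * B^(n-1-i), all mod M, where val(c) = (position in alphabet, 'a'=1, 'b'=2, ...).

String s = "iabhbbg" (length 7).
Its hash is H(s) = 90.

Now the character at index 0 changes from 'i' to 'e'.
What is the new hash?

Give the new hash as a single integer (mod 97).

Answer: 25

Derivation:
val('i') = 9, val('e') = 5
Position k = 0, exponent = n-1-k = 6
B^6 mod M = 13^6 mod 97 = 89
Delta = (5 - 9) * 89 mod 97 = 32
New hash = (90 + 32) mod 97 = 25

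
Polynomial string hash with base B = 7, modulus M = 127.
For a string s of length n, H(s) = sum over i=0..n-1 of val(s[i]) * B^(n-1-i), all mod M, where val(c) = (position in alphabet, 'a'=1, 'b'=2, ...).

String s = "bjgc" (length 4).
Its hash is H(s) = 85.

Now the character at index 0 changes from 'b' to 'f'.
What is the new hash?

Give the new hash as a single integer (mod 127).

val('b') = 2, val('f') = 6
Position k = 0, exponent = n-1-k = 3
B^3 mod M = 7^3 mod 127 = 89
Delta = (6 - 2) * 89 mod 127 = 102
New hash = (85 + 102) mod 127 = 60

Answer: 60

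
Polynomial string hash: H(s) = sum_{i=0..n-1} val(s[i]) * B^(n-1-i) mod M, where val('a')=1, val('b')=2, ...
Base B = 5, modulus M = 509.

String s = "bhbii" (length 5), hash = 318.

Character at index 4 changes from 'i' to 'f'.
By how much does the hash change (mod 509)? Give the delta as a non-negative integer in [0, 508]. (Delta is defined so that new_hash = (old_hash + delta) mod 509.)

Delta formula: (val(new) - val(old)) * B^(n-1-k) mod M
  val('f') - val('i') = 6 - 9 = -3
  B^(n-1-k) = 5^0 mod 509 = 1
  Delta = -3 * 1 mod 509 = 506

Answer: 506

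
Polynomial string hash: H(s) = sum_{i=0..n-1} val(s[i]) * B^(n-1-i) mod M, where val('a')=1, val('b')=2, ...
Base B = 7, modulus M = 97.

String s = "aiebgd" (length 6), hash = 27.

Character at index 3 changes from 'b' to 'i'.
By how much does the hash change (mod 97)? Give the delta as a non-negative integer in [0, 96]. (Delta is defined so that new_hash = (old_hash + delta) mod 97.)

Delta formula: (val(new) - val(old)) * B^(n-1-k) mod M
  val('i') - val('b') = 9 - 2 = 7
  B^(n-1-k) = 7^2 mod 97 = 49
  Delta = 7 * 49 mod 97 = 52

Answer: 52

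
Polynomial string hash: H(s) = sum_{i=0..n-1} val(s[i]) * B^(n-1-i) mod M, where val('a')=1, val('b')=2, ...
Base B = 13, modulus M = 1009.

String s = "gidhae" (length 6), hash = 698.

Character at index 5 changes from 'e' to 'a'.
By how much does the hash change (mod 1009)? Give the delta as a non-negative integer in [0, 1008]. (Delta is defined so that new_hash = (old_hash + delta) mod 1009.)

Answer: 1005

Derivation:
Delta formula: (val(new) - val(old)) * B^(n-1-k) mod M
  val('a') - val('e') = 1 - 5 = -4
  B^(n-1-k) = 13^0 mod 1009 = 1
  Delta = -4 * 1 mod 1009 = 1005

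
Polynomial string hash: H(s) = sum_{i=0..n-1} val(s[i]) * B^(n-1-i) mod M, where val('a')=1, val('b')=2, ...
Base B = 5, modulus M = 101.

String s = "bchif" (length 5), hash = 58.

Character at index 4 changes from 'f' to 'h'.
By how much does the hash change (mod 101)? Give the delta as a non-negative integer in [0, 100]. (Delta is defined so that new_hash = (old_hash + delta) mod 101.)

Delta formula: (val(new) - val(old)) * B^(n-1-k) mod M
  val('h') - val('f') = 8 - 6 = 2
  B^(n-1-k) = 5^0 mod 101 = 1
  Delta = 2 * 1 mod 101 = 2

Answer: 2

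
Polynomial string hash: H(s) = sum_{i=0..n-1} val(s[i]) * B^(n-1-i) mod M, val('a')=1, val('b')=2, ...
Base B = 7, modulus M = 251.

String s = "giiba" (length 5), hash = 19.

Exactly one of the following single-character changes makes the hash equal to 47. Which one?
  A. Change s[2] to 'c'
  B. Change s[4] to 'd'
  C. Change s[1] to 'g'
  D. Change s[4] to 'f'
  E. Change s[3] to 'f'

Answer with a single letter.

Option A: s[2]='i'->'c', delta=(3-9)*7^2 mod 251 = 208, hash=19+208 mod 251 = 227
Option B: s[4]='a'->'d', delta=(4-1)*7^0 mod 251 = 3, hash=19+3 mod 251 = 22
Option C: s[1]='i'->'g', delta=(7-9)*7^3 mod 251 = 67, hash=19+67 mod 251 = 86
Option D: s[4]='a'->'f', delta=(6-1)*7^0 mod 251 = 5, hash=19+5 mod 251 = 24
Option E: s[3]='b'->'f', delta=(6-2)*7^1 mod 251 = 28, hash=19+28 mod 251 = 47 <-- target

Answer: E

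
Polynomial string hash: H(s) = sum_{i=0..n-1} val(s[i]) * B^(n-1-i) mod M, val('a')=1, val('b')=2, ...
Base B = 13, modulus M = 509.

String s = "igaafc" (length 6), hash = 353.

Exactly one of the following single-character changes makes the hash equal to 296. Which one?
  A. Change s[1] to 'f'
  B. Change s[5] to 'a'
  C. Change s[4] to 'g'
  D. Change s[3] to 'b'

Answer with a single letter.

Answer: A

Derivation:
Option A: s[1]='g'->'f', delta=(6-7)*13^4 mod 509 = 452, hash=353+452 mod 509 = 296 <-- target
Option B: s[5]='c'->'a', delta=(1-3)*13^0 mod 509 = 507, hash=353+507 mod 509 = 351
Option C: s[4]='f'->'g', delta=(7-6)*13^1 mod 509 = 13, hash=353+13 mod 509 = 366
Option D: s[3]='a'->'b', delta=(2-1)*13^2 mod 509 = 169, hash=353+169 mod 509 = 13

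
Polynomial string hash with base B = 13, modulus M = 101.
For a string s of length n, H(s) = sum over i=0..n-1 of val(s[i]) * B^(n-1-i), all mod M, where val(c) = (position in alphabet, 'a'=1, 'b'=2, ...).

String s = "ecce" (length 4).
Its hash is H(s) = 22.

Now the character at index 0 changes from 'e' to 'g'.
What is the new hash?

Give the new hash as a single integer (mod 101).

Answer: 73

Derivation:
val('e') = 5, val('g') = 7
Position k = 0, exponent = n-1-k = 3
B^3 mod M = 13^3 mod 101 = 76
Delta = (7 - 5) * 76 mod 101 = 51
New hash = (22 + 51) mod 101 = 73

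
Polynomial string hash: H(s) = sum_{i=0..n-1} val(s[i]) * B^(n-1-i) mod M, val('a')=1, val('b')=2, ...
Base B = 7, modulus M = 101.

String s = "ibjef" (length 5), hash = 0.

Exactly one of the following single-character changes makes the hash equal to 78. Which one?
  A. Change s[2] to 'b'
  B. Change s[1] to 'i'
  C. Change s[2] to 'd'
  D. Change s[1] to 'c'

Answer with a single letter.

Option A: s[2]='j'->'b', delta=(2-10)*7^2 mod 101 = 12, hash=0+12 mod 101 = 12
Option B: s[1]='b'->'i', delta=(9-2)*7^3 mod 101 = 78, hash=0+78 mod 101 = 78 <-- target
Option C: s[2]='j'->'d', delta=(4-10)*7^2 mod 101 = 9, hash=0+9 mod 101 = 9
Option D: s[1]='b'->'c', delta=(3-2)*7^3 mod 101 = 40, hash=0+40 mod 101 = 40

Answer: B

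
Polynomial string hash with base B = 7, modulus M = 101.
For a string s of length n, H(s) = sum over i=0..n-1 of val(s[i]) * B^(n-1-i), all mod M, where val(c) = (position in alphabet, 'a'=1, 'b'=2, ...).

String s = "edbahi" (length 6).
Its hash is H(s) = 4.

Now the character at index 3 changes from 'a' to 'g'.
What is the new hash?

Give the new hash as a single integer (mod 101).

val('a') = 1, val('g') = 7
Position k = 3, exponent = n-1-k = 2
B^2 mod M = 7^2 mod 101 = 49
Delta = (7 - 1) * 49 mod 101 = 92
New hash = (4 + 92) mod 101 = 96

Answer: 96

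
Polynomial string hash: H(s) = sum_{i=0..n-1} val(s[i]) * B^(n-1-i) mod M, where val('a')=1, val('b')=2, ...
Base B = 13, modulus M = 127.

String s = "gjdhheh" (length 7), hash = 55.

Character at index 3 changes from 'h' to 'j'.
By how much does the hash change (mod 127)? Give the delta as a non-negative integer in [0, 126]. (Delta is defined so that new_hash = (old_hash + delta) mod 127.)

Answer: 76

Derivation:
Delta formula: (val(new) - val(old)) * B^(n-1-k) mod M
  val('j') - val('h') = 10 - 8 = 2
  B^(n-1-k) = 13^3 mod 127 = 38
  Delta = 2 * 38 mod 127 = 76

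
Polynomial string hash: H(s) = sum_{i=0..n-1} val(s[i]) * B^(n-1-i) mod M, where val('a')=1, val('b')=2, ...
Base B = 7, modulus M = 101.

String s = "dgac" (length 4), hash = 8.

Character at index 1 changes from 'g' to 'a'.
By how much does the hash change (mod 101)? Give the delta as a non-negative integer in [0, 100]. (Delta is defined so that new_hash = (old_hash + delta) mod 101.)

Answer: 9

Derivation:
Delta formula: (val(new) - val(old)) * B^(n-1-k) mod M
  val('a') - val('g') = 1 - 7 = -6
  B^(n-1-k) = 7^2 mod 101 = 49
  Delta = -6 * 49 mod 101 = 9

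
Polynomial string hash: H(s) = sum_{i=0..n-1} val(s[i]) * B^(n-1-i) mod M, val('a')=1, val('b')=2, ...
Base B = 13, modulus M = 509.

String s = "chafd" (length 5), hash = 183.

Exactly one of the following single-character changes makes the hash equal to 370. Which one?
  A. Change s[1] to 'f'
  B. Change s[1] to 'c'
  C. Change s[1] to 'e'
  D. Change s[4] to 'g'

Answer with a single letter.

Answer: A

Derivation:
Option A: s[1]='h'->'f', delta=(6-8)*13^3 mod 509 = 187, hash=183+187 mod 509 = 370 <-- target
Option B: s[1]='h'->'c', delta=(3-8)*13^3 mod 509 = 213, hash=183+213 mod 509 = 396
Option C: s[1]='h'->'e', delta=(5-8)*13^3 mod 509 = 26, hash=183+26 mod 509 = 209
Option D: s[4]='d'->'g', delta=(7-4)*13^0 mod 509 = 3, hash=183+3 mod 509 = 186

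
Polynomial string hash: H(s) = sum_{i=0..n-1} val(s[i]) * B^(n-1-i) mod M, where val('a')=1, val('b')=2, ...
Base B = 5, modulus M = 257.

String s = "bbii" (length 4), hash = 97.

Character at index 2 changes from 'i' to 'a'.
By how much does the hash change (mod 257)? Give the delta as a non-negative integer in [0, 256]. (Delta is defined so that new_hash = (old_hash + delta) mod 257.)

Delta formula: (val(new) - val(old)) * B^(n-1-k) mod M
  val('a') - val('i') = 1 - 9 = -8
  B^(n-1-k) = 5^1 mod 257 = 5
  Delta = -8 * 5 mod 257 = 217

Answer: 217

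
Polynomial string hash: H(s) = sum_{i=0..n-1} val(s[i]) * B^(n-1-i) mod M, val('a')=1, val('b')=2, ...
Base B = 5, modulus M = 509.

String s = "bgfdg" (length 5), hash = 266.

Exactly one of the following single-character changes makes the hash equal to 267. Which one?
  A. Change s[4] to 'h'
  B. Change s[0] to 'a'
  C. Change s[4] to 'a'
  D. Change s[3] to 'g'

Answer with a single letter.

Answer: A

Derivation:
Option A: s[4]='g'->'h', delta=(8-7)*5^0 mod 509 = 1, hash=266+1 mod 509 = 267 <-- target
Option B: s[0]='b'->'a', delta=(1-2)*5^4 mod 509 = 393, hash=266+393 mod 509 = 150
Option C: s[4]='g'->'a', delta=(1-7)*5^0 mod 509 = 503, hash=266+503 mod 509 = 260
Option D: s[3]='d'->'g', delta=(7-4)*5^1 mod 509 = 15, hash=266+15 mod 509 = 281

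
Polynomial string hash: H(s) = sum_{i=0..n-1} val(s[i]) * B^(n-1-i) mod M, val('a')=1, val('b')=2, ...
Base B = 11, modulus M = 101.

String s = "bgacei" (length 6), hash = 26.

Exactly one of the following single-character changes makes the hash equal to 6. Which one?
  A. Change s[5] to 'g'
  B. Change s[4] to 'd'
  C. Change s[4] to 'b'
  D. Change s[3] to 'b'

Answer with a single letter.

Answer: D

Derivation:
Option A: s[5]='i'->'g', delta=(7-9)*11^0 mod 101 = 99, hash=26+99 mod 101 = 24
Option B: s[4]='e'->'d', delta=(4-5)*11^1 mod 101 = 90, hash=26+90 mod 101 = 15
Option C: s[4]='e'->'b', delta=(2-5)*11^1 mod 101 = 68, hash=26+68 mod 101 = 94
Option D: s[3]='c'->'b', delta=(2-3)*11^2 mod 101 = 81, hash=26+81 mod 101 = 6 <-- target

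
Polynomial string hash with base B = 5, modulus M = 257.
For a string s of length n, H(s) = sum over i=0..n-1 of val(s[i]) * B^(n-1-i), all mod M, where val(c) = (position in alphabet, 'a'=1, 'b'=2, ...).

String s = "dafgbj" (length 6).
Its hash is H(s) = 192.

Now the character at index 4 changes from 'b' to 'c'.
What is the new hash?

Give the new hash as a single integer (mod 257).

val('b') = 2, val('c') = 3
Position k = 4, exponent = n-1-k = 1
B^1 mod M = 5^1 mod 257 = 5
Delta = (3 - 2) * 5 mod 257 = 5
New hash = (192 + 5) mod 257 = 197

Answer: 197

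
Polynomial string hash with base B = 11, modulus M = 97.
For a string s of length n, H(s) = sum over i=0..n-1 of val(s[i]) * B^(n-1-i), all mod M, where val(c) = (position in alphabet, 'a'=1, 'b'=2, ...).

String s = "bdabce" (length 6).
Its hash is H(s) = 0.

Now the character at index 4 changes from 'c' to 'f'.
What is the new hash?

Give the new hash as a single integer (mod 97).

val('c') = 3, val('f') = 6
Position k = 4, exponent = n-1-k = 1
B^1 mod M = 11^1 mod 97 = 11
Delta = (6 - 3) * 11 mod 97 = 33
New hash = (0 + 33) mod 97 = 33

Answer: 33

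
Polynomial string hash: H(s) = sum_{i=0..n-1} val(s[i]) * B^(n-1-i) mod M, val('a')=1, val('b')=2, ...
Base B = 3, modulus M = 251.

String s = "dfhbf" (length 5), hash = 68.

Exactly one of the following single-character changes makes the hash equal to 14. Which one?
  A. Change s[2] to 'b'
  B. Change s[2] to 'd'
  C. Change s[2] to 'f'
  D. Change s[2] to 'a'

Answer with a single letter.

Answer: A

Derivation:
Option A: s[2]='h'->'b', delta=(2-8)*3^2 mod 251 = 197, hash=68+197 mod 251 = 14 <-- target
Option B: s[2]='h'->'d', delta=(4-8)*3^2 mod 251 = 215, hash=68+215 mod 251 = 32
Option C: s[2]='h'->'f', delta=(6-8)*3^2 mod 251 = 233, hash=68+233 mod 251 = 50
Option D: s[2]='h'->'a', delta=(1-8)*3^2 mod 251 = 188, hash=68+188 mod 251 = 5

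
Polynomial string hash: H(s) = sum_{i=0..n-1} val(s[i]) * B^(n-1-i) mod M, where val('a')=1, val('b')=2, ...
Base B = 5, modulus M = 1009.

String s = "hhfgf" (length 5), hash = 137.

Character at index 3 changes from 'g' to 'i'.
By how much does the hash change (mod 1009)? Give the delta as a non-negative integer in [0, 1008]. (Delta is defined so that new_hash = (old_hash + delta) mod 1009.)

Answer: 10

Derivation:
Delta formula: (val(new) - val(old)) * B^(n-1-k) mod M
  val('i') - val('g') = 9 - 7 = 2
  B^(n-1-k) = 5^1 mod 1009 = 5
  Delta = 2 * 5 mod 1009 = 10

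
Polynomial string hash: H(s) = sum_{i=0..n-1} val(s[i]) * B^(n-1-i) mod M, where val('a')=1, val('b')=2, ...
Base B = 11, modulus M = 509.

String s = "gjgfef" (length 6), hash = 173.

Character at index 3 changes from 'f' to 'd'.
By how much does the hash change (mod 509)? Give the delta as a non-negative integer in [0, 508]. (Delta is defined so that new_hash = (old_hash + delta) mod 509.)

Answer: 267

Derivation:
Delta formula: (val(new) - val(old)) * B^(n-1-k) mod M
  val('d') - val('f') = 4 - 6 = -2
  B^(n-1-k) = 11^2 mod 509 = 121
  Delta = -2 * 121 mod 509 = 267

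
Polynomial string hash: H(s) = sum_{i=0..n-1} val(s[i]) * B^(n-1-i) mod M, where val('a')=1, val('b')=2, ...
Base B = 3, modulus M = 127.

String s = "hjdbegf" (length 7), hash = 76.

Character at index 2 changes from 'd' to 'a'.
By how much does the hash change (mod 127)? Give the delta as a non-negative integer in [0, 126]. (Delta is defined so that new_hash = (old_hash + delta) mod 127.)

Answer: 11

Derivation:
Delta formula: (val(new) - val(old)) * B^(n-1-k) mod M
  val('a') - val('d') = 1 - 4 = -3
  B^(n-1-k) = 3^4 mod 127 = 81
  Delta = -3 * 81 mod 127 = 11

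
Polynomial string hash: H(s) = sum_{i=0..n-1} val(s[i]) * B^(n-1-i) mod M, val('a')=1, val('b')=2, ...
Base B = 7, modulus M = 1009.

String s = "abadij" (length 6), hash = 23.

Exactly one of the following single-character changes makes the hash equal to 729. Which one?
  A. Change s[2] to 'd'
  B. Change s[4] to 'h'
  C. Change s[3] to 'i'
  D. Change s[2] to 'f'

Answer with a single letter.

Answer: D

Derivation:
Option A: s[2]='a'->'d', delta=(4-1)*7^3 mod 1009 = 20, hash=23+20 mod 1009 = 43
Option B: s[4]='i'->'h', delta=(8-9)*7^1 mod 1009 = 1002, hash=23+1002 mod 1009 = 16
Option C: s[3]='d'->'i', delta=(9-4)*7^2 mod 1009 = 245, hash=23+245 mod 1009 = 268
Option D: s[2]='a'->'f', delta=(6-1)*7^3 mod 1009 = 706, hash=23+706 mod 1009 = 729 <-- target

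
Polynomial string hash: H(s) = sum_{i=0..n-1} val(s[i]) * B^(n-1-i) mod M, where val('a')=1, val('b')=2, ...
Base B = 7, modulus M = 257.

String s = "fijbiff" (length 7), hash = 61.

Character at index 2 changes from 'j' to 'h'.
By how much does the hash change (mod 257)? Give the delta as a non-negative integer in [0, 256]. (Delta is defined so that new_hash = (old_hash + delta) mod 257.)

Delta formula: (val(new) - val(old)) * B^(n-1-k) mod M
  val('h') - val('j') = 8 - 10 = -2
  B^(n-1-k) = 7^4 mod 257 = 88
  Delta = -2 * 88 mod 257 = 81

Answer: 81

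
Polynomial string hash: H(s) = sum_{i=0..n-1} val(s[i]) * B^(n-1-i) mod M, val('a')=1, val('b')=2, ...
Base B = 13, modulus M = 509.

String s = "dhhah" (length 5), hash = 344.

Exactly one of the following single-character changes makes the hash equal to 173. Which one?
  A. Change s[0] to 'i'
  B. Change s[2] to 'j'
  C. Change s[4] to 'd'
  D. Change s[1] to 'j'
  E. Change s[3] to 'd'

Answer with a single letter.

Option A: s[0]='d'->'i', delta=(9-4)*13^4 mod 509 = 285, hash=344+285 mod 509 = 120
Option B: s[2]='h'->'j', delta=(10-8)*13^2 mod 509 = 338, hash=344+338 mod 509 = 173 <-- target
Option C: s[4]='h'->'d', delta=(4-8)*13^0 mod 509 = 505, hash=344+505 mod 509 = 340
Option D: s[1]='h'->'j', delta=(10-8)*13^3 mod 509 = 322, hash=344+322 mod 509 = 157
Option E: s[3]='a'->'d', delta=(4-1)*13^1 mod 509 = 39, hash=344+39 mod 509 = 383

Answer: B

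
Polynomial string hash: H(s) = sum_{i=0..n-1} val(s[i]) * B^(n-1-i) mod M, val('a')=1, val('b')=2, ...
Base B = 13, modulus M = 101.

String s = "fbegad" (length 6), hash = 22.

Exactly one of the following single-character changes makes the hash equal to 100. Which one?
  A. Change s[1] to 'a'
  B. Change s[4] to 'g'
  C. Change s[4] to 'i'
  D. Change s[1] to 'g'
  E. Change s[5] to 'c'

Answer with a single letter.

Answer: B

Derivation:
Option A: s[1]='b'->'a', delta=(1-2)*13^4 mod 101 = 22, hash=22+22 mod 101 = 44
Option B: s[4]='a'->'g', delta=(7-1)*13^1 mod 101 = 78, hash=22+78 mod 101 = 100 <-- target
Option C: s[4]='a'->'i', delta=(9-1)*13^1 mod 101 = 3, hash=22+3 mod 101 = 25
Option D: s[1]='b'->'g', delta=(7-2)*13^4 mod 101 = 92, hash=22+92 mod 101 = 13
Option E: s[5]='d'->'c', delta=(3-4)*13^0 mod 101 = 100, hash=22+100 mod 101 = 21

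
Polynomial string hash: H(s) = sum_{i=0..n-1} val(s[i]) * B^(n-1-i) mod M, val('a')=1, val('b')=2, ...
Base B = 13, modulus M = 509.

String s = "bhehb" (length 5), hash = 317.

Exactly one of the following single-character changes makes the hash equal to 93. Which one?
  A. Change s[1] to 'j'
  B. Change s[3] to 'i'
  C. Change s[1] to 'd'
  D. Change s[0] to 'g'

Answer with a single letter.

Option A: s[1]='h'->'j', delta=(10-8)*13^3 mod 509 = 322, hash=317+322 mod 509 = 130
Option B: s[3]='h'->'i', delta=(9-8)*13^1 mod 509 = 13, hash=317+13 mod 509 = 330
Option C: s[1]='h'->'d', delta=(4-8)*13^3 mod 509 = 374, hash=317+374 mod 509 = 182
Option D: s[0]='b'->'g', delta=(7-2)*13^4 mod 509 = 285, hash=317+285 mod 509 = 93 <-- target

Answer: D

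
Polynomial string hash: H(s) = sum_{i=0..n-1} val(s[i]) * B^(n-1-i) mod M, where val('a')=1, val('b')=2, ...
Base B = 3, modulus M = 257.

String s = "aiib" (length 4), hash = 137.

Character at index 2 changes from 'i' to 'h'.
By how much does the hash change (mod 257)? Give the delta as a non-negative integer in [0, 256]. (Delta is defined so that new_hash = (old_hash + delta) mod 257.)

Delta formula: (val(new) - val(old)) * B^(n-1-k) mod M
  val('h') - val('i') = 8 - 9 = -1
  B^(n-1-k) = 3^1 mod 257 = 3
  Delta = -1 * 3 mod 257 = 254

Answer: 254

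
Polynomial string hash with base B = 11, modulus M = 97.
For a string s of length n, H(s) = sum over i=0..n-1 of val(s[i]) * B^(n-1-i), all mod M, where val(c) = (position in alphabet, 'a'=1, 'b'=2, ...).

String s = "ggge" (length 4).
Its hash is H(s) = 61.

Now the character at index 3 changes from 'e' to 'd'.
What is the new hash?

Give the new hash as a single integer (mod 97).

val('e') = 5, val('d') = 4
Position k = 3, exponent = n-1-k = 0
B^0 mod M = 11^0 mod 97 = 1
Delta = (4 - 5) * 1 mod 97 = 96
New hash = (61 + 96) mod 97 = 60

Answer: 60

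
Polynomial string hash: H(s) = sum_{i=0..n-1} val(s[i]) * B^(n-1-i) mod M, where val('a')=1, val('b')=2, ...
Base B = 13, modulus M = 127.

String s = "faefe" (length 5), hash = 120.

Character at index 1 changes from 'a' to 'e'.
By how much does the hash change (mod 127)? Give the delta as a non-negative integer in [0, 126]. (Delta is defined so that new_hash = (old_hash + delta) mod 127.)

Answer: 25

Derivation:
Delta formula: (val(new) - val(old)) * B^(n-1-k) mod M
  val('e') - val('a') = 5 - 1 = 4
  B^(n-1-k) = 13^3 mod 127 = 38
  Delta = 4 * 38 mod 127 = 25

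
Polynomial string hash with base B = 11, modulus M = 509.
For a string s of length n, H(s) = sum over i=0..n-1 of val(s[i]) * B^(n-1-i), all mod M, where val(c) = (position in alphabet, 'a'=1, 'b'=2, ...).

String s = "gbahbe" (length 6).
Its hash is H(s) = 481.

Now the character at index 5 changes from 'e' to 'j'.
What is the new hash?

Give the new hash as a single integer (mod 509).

Answer: 486

Derivation:
val('e') = 5, val('j') = 10
Position k = 5, exponent = n-1-k = 0
B^0 mod M = 11^0 mod 509 = 1
Delta = (10 - 5) * 1 mod 509 = 5
New hash = (481 + 5) mod 509 = 486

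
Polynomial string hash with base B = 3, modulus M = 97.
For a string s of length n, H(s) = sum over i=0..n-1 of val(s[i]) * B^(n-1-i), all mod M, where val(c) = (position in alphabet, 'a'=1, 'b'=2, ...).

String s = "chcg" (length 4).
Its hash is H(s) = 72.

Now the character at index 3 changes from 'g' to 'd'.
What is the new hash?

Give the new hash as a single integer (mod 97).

val('g') = 7, val('d') = 4
Position k = 3, exponent = n-1-k = 0
B^0 mod M = 3^0 mod 97 = 1
Delta = (4 - 7) * 1 mod 97 = 94
New hash = (72 + 94) mod 97 = 69

Answer: 69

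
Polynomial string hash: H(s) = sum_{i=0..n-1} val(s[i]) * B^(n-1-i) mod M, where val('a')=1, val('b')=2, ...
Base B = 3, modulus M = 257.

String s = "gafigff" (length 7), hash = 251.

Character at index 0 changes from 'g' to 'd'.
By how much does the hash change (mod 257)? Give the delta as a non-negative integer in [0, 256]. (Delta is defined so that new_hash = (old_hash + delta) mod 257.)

Answer: 126

Derivation:
Delta formula: (val(new) - val(old)) * B^(n-1-k) mod M
  val('d') - val('g') = 4 - 7 = -3
  B^(n-1-k) = 3^6 mod 257 = 215
  Delta = -3 * 215 mod 257 = 126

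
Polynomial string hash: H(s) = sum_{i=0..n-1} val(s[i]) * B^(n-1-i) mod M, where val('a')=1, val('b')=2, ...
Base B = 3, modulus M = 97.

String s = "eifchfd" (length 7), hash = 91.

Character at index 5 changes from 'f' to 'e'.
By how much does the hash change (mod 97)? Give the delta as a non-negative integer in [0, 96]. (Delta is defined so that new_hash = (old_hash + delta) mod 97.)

Answer: 94

Derivation:
Delta formula: (val(new) - val(old)) * B^(n-1-k) mod M
  val('e') - val('f') = 5 - 6 = -1
  B^(n-1-k) = 3^1 mod 97 = 3
  Delta = -1 * 3 mod 97 = 94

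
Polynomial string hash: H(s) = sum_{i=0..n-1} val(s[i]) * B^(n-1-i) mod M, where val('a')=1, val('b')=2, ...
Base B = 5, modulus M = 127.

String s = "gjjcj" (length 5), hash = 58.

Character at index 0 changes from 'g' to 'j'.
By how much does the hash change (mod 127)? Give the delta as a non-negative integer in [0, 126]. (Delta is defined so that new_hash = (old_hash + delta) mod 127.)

Answer: 97

Derivation:
Delta formula: (val(new) - val(old)) * B^(n-1-k) mod M
  val('j') - val('g') = 10 - 7 = 3
  B^(n-1-k) = 5^4 mod 127 = 117
  Delta = 3 * 117 mod 127 = 97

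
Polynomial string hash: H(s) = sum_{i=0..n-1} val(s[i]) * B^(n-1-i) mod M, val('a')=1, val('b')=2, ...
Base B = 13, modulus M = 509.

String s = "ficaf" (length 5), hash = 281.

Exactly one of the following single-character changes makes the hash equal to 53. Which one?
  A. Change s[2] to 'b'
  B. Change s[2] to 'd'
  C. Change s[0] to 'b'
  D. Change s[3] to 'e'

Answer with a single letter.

Answer: C

Derivation:
Option A: s[2]='c'->'b', delta=(2-3)*13^2 mod 509 = 340, hash=281+340 mod 509 = 112
Option B: s[2]='c'->'d', delta=(4-3)*13^2 mod 509 = 169, hash=281+169 mod 509 = 450
Option C: s[0]='f'->'b', delta=(2-6)*13^4 mod 509 = 281, hash=281+281 mod 509 = 53 <-- target
Option D: s[3]='a'->'e', delta=(5-1)*13^1 mod 509 = 52, hash=281+52 mod 509 = 333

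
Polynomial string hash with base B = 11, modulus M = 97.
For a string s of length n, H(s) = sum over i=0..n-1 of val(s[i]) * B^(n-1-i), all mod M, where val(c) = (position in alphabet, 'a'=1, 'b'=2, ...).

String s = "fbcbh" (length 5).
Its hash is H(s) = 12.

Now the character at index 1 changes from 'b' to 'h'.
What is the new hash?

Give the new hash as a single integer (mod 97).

val('b') = 2, val('h') = 8
Position k = 1, exponent = n-1-k = 3
B^3 mod M = 11^3 mod 97 = 70
Delta = (8 - 2) * 70 mod 97 = 32
New hash = (12 + 32) mod 97 = 44

Answer: 44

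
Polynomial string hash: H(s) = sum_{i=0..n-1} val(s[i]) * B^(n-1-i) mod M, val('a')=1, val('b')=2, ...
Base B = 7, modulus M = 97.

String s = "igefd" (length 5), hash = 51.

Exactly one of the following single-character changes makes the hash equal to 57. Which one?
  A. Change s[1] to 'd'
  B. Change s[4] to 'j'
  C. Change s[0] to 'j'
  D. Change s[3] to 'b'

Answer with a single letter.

Option A: s[1]='g'->'d', delta=(4-7)*7^3 mod 97 = 38, hash=51+38 mod 97 = 89
Option B: s[4]='d'->'j', delta=(10-4)*7^0 mod 97 = 6, hash=51+6 mod 97 = 57 <-- target
Option C: s[0]='i'->'j', delta=(10-9)*7^4 mod 97 = 73, hash=51+73 mod 97 = 27
Option D: s[3]='f'->'b', delta=(2-6)*7^1 mod 97 = 69, hash=51+69 mod 97 = 23

Answer: B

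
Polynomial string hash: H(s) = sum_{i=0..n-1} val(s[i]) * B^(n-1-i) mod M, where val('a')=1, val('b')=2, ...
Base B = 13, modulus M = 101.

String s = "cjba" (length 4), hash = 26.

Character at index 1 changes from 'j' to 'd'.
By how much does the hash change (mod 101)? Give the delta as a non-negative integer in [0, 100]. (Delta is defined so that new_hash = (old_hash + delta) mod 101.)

Delta formula: (val(new) - val(old)) * B^(n-1-k) mod M
  val('d') - val('j') = 4 - 10 = -6
  B^(n-1-k) = 13^2 mod 101 = 68
  Delta = -6 * 68 mod 101 = 97

Answer: 97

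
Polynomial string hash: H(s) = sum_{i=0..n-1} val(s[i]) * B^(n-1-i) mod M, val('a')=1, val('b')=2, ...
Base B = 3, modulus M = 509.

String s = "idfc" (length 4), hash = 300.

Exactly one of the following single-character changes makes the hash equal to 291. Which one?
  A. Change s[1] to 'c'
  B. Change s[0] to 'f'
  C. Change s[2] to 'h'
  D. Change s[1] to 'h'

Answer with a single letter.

Option A: s[1]='d'->'c', delta=(3-4)*3^2 mod 509 = 500, hash=300+500 mod 509 = 291 <-- target
Option B: s[0]='i'->'f', delta=(6-9)*3^3 mod 509 = 428, hash=300+428 mod 509 = 219
Option C: s[2]='f'->'h', delta=(8-6)*3^1 mod 509 = 6, hash=300+6 mod 509 = 306
Option D: s[1]='d'->'h', delta=(8-4)*3^2 mod 509 = 36, hash=300+36 mod 509 = 336

Answer: A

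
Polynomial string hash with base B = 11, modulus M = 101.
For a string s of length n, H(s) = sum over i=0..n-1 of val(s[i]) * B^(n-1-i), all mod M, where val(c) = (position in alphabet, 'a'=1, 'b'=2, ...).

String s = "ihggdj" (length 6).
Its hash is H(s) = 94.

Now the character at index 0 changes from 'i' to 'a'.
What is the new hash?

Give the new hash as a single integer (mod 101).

Answer: 42

Derivation:
val('i') = 9, val('a') = 1
Position k = 0, exponent = n-1-k = 5
B^5 mod M = 11^5 mod 101 = 57
Delta = (1 - 9) * 57 mod 101 = 49
New hash = (94 + 49) mod 101 = 42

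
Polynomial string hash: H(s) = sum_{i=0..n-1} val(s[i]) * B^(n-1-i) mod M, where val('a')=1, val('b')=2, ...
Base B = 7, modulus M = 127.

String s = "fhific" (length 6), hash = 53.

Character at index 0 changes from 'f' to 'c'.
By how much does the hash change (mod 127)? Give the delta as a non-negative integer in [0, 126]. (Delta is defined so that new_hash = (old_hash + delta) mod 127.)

Delta formula: (val(new) - val(old)) * B^(n-1-k) mod M
  val('c') - val('f') = 3 - 6 = -3
  B^(n-1-k) = 7^5 mod 127 = 43
  Delta = -3 * 43 mod 127 = 125

Answer: 125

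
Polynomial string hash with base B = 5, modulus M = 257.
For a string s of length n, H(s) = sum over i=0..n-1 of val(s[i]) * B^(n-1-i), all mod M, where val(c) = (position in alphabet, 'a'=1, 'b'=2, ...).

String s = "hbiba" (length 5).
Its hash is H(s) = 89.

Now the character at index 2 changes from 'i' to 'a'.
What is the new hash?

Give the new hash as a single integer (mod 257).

val('i') = 9, val('a') = 1
Position k = 2, exponent = n-1-k = 2
B^2 mod M = 5^2 mod 257 = 25
Delta = (1 - 9) * 25 mod 257 = 57
New hash = (89 + 57) mod 257 = 146

Answer: 146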